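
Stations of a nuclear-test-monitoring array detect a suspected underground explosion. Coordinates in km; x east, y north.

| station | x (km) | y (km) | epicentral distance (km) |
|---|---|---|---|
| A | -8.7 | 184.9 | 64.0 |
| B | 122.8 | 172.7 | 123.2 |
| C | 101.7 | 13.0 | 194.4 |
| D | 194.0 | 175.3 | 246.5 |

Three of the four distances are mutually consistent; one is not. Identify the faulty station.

Solve using three stations at a time. Using A, C, D (subtract circle equations pairwise → linear system) gives (x, y) ≈ (-49.2, 135.5).
Distances from that point to each station vs reported:
  A: calculated 63.9 vs reported 64.0 → residual 0.1 km
  B: calculated 176.0 vs reported 123.2 → residual 52.8 km
  C: calculated 194.4 vs reported 194.4 → residual 0.0 km
  D: calculated 246.5 vs reported 246.5 → residual 0.0 km
A, C, D are mutually consistent (residuals ≈ 0); B is off by 52.8 km.

B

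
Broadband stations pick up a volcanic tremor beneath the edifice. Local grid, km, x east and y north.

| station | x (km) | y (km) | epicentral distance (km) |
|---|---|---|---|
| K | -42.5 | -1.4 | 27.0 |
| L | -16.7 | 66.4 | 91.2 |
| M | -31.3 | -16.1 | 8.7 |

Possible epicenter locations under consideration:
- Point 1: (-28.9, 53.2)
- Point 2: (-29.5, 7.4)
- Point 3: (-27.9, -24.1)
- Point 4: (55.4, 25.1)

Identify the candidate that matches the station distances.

Point 3

For each candidate, compare |candidate − station| to the reported distance:
Point 1: residuals K 29.3, L 73.2, M 60.6 → max 73.2 km
Point 2: residuals K 11.3, L 30.8, M 14.9 → max 30.8 km
Point 3: residuals K 0.0, L 0.0, M 0.0 → max 0.0 km
Point 4: residuals K 74.4, L 8.1, M 87.3 → max 87.3 km
Only Point 3 has all residuals ≈ 0.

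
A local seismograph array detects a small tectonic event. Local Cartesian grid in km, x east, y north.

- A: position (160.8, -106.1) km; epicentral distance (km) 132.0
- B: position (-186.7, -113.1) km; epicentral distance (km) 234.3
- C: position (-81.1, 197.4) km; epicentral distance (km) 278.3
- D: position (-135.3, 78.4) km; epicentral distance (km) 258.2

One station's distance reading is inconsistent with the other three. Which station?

D

Solve using three stations at a time. Using A, B, C (subtract circle equations pairwise → linear system) gives (x, y) ≈ (39.8, -53.3).
Distances from that point to each station vs reported:
  A: calculated 132.0 vs reported 132.0 → residual 0.0 km
  B: calculated 234.3 vs reported 234.3 → residual 0.0 km
  C: calculated 278.3 vs reported 278.3 → residual 0.0 km
  D: calculated 219.1 vs reported 258.2 → residual 39.1 km
A, B, C are mutually consistent (residuals ≈ 0); D is off by 39.1 km.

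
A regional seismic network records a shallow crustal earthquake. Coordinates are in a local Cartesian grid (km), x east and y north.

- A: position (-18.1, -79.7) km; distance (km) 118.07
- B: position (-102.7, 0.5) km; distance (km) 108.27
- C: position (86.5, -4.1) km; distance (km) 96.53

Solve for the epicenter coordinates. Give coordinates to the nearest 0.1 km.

(-0.8, 37.1)

Circle about each station: (x + 18.1)² + (y + 79.7)² = 118.07²; (x + 102.7)² + (y − 0.5)² = 108.27²; (x − 86.5)² + (y + 4.1)² = 96.53².
Subtracting the A equation from the B and C equations removes the quadratic terms:
-169.2 x + 160.4 y = 6085.97
209.2 x + 151.2 y = 5441.84
Solving the 2×2 system: x ≈ -0.8, y ≈ 37.1 km.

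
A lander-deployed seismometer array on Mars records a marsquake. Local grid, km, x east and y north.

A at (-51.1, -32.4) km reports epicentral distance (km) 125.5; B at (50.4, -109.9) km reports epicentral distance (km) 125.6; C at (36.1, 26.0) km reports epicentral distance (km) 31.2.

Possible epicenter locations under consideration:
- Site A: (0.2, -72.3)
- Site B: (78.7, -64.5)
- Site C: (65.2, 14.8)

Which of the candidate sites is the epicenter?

For each candidate, compare |candidate − station| to the reported distance:
Site A: residuals A 60.5, B 62.9, C 73.5 → max 73.5 km
Site B: residuals A 8.2, B 72.1, C 68.8 → max 72.1 km
Site C: residuals A 0.0, B 0.0, C 0.0 → max 0.0 km
Only Site C has all residuals ≈ 0.

Site C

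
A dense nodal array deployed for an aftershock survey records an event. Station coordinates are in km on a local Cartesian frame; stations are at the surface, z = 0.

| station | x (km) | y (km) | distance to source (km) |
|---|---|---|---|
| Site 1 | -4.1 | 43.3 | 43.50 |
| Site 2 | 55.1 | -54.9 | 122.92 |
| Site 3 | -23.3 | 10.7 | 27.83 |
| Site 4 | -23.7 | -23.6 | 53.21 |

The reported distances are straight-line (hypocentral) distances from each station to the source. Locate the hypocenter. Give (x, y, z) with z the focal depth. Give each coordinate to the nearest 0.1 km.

x ≈ -37.2 km, y ≈ 23.7 km, depth ≈ 20.3 km

Each station gives a sphere (x−x_i)² + (y−y_i)² + z² = d_i² (stations at z=0).
Subtracting the Site 1 sphere from Site 2 and Site 3: z² cancels, leaving linear equations in x and y:
118.4 x − 196.4 y = -9058.76
-38.4 x − 65.2 y = -116.58
Solving: x ≈ -37.201, y ≈ 23.698 km (keep extra digits for the depth step; rounded: -37.2, 23.7).
Then from the Site 1 sphere: z² = 43.50² − (x + 4.1)² − (y − 43.3)² with x = -37.201, y = 23.698, so z ≈ 20.306 ≈ 20.3 km.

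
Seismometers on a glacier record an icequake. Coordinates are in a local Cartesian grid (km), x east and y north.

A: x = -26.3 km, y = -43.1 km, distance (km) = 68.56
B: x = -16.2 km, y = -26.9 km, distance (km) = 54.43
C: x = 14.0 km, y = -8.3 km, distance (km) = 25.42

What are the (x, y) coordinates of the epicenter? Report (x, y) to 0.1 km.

Circle about each station: (x + 26.3)² + (y + 43.1)² = 68.56²; (x + 16.2)² + (y + 26.9)² = 54.43²; (x − 14.0)² + (y + 8.3)² = 25.42².
Subtracting the A equation from the B and C equations removes the quadratic terms:
20.2 x + 32.4 y = 174.60
80.6 x + 69.6 y = 1769.89
Solving the 2×2 system: x ≈ 37.5, y ≈ -18.0 km.

x ≈ 37.5 km, y ≈ -18.0 km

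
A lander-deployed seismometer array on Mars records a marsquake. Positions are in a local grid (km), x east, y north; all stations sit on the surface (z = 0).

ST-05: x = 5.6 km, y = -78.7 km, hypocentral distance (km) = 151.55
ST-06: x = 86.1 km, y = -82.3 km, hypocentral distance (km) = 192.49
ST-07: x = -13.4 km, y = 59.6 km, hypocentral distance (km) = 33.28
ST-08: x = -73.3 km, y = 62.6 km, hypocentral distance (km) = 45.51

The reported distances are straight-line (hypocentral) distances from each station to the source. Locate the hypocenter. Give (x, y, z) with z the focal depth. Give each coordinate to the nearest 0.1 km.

(-35.1, 65.2, 24.6)

Each station gives a sphere (x−x_i)² + (y−y_i)² + z² = d_i² (stations at z=0).
Subtracting the ST-05 sphere from ST-06 and ST-07: z² cancels, leaving linear equations in x and y:
161.0 x − 7.2 y = -6123.55
-38.0 x + 276.6 y = 19366.51
Solving: x ≈ -35.119, y ≈ 65.192 km (keep extra digits for the depth step; rounded: -35.1, 65.2).
Then from the ST-05 sphere: z² = 151.55² − (x − 5.6)² − (y + 78.7)² with x = -35.119, y = 65.192, so z ≈ 24.586 ≈ 24.6 km.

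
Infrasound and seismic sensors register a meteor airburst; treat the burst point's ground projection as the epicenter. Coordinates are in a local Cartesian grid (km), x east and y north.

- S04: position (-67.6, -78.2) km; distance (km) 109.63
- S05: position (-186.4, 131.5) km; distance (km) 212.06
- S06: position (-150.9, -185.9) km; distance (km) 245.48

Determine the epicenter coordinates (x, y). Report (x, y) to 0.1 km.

Circle about each station: (x + 67.6)² + (y + 78.2)² = 109.63²; (x + 186.4)² + (y − 131.5)² = 212.06²; (x + 150.9)² + (y + 185.9)² = 245.48².
Subtracting pairs of circle equations eliminates x²+y² and gives linear equations (the radical axes):
-237.6 x + 419.4 y = 8401.50
-166.6 x − 215.4 y = -1597.07
Solving the 2×2 system: x ≈ -9.4, y ≈ 14.7 km.

(-9.4, 14.7)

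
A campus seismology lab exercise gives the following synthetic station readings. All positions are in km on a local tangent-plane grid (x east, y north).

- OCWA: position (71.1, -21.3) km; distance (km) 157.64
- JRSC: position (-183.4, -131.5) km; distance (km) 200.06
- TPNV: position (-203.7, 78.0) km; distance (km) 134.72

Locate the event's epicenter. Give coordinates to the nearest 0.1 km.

Circle about each station: (x − 71.1)² + (y + 21.3)² = 157.64²; (x + 183.4)² + (y + 131.5)² = 200.06²; (x + 203.7)² + (y − 78.0)² = 134.72².
Subtracting the OCWA equation from the JRSC and TPNV equations removes the quadratic terms:
-509.0 x − 220.4 y = 30245.28
-549.6 x + 198.6 y = 48769.68
Solving the 2×2 system: x ≈ -75.4, y ≈ 36.9 km.

-75.4 km east, 36.9 km north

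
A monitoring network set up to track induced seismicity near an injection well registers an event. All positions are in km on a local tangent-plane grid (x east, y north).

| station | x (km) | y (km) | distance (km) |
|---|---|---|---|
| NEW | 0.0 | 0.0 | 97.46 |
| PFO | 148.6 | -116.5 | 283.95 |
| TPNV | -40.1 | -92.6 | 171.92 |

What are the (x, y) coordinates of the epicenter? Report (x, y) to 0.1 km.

(-57.9, 78.4)

Circle about each station: x² + y² = 97.46²; (x − 148.6)² + (y + 116.5)² = 283.95²; (x + 40.1)² + (y + 92.6)² = 171.92².
Subtracting the NEW equation from the PFO and TPNV equations removes the quadratic terms:
297.2 x − 233.0 y = -35474.94
-80.2 x − 185.2 y = -9875.26
Solving the 2×2 system: x ≈ -57.9, y ≈ 78.4 km.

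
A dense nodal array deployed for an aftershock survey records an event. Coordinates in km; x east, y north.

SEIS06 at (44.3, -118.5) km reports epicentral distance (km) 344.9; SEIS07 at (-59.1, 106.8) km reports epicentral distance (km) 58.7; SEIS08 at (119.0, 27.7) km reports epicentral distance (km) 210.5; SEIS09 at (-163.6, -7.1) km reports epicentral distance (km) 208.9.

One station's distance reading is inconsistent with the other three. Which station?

Solve using three stations at a time. Using SEIS07, SEIS08, SEIS09 (subtract circle equations pairwise → linear system) gives (x, y) ≈ (-42.3, 162.9).
Distances from that point to each station vs reported:
  SEIS06: calculated 294.4 vs reported 344.9 → residual 50.5 km
  SEIS07: calculated 58.6 vs reported 58.7 → residual 0.1 km
  SEIS08: calculated 210.5 vs reported 210.5 → residual 0.0 km
  SEIS09: calculated 208.9 vs reported 208.9 → residual 0.0 km
SEIS07, SEIS08, SEIS09 are mutually consistent (residuals ≈ 0); SEIS06 is off by 50.5 km.

SEIS06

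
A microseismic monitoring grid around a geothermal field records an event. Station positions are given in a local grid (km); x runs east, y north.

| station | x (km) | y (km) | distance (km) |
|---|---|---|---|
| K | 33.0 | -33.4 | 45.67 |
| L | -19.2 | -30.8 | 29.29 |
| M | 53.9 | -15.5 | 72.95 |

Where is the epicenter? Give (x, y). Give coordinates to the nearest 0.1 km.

-6.1 km east, -57.0 km north

Circle about each station: (x − 33.0)² + (y + 33.4)² = 45.67²; (x + 19.2)² + (y + 30.8)² = 29.29²; (x − 53.9)² + (y + 15.5)² = 72.95².
Subtracting the K equation from the L and M equations removes the quadratic terms:
-104.4 x + 5.2 y = 340.56
41.8 x + 35.8 y = -2295.05
Solving the 2×2 system: x ≈ -6.1, y ≈ -57.0 km.
Check against K (with the unrounded x, y): √((x − 33.0)²+(y + 33.4)²) = 45.66 ≈ 45.67 km. ✓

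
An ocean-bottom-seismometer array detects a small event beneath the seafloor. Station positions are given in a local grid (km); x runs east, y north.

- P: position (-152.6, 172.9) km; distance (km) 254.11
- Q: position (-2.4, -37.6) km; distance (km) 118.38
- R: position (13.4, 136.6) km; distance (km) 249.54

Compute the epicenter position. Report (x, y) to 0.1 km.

(-113.6, -78.2)

Circle about each station: (x + 152.6)² + (y − 172.9)² = 254.11²; (x + 2.4)² + (y + 37.6)² = 118.38²; (x − 13.4)² + (y − 136.6)² = 249.54².
Subtracting the P equation from the Q and R equations removes the quadratic terms:
300.4 x − 421.0 y = -1203.58
332.0 x − 72.6 y = -32040.37
Solving the 2×2 system: x ≈ -113.6, y ≈ -78.2 km.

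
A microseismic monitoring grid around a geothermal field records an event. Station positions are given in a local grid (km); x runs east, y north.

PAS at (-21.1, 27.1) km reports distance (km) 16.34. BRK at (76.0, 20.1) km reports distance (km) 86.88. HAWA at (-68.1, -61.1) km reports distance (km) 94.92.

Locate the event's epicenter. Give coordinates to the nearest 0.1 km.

-10.7 km east, 14.5 km north

Circle about each station: (x + 21.1)² + (y − 27.1)² = 16.34²; (x − 76.0)² + (y − 20.1)² = 86.88²; (x + 68.1)² + (y + 61.1)² = 94.92².
Subtracting pairs of circle equations eliminates x²+y² and gives linear equations (the radical axes):
194.2 x − 14.0 y = -2280.75
-94.0 x − 176.4 y = -1551.61
Solving the 2×2 system: x ≈ -10.7, y ≈ 14.5 km.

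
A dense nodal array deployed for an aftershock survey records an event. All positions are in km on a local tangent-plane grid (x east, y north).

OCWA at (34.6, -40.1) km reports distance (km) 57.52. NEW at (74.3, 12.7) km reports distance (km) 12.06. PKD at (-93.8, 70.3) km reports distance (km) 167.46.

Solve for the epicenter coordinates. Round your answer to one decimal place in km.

62.5 km east, 10.2 km north

Circle about each station: (x − 34.6)² + (y + 40.1)² = 57.52²; (x − 74.3)² + (y − 12.7)² = 12.06²; (x + 93.8)² + (y − 70.3)² = 167.46².
Subtracting the OCWA equation from the NEW and PKD equations removes the quadratic terms:
79.4 x + 105.6 y = 6039.72
-256.8 x + 220.8 y = -13798.94
Solving the 2×2 system: x ≈ 62.5, y ≈ 10.2 km.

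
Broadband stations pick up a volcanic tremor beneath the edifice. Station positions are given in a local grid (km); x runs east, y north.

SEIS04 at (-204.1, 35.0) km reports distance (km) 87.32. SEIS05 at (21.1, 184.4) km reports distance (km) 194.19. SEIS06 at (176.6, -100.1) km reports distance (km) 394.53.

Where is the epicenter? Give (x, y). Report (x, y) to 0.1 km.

Circle about each station: (x + 204.1)² + (y − 35.0)² = 87.32²; (x − 21.1)² + (y − 184.4)² = 194.19²; (x − 176.6)² + (y + 100.1)² = 394.53².
Subtracting pairs of circle equations eliminates x²+y² and gives linear equations (the radical axes):
450.4 x + 298.8 y = -38518.21
761.4 x − 270.2 y = -149703.38
Solving the 2×2 system: x ≈ -157.9, y ≈ 109.1 km.

-157.9 km east, 109.1 km north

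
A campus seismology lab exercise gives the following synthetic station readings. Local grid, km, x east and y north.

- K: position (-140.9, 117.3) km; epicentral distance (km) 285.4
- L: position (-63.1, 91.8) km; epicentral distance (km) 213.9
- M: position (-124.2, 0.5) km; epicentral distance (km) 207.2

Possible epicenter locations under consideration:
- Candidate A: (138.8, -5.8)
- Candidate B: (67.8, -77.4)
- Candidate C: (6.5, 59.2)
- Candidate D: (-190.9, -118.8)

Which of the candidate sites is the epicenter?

Candidate B

For each candidate, compare |candidate − station| to the reported distance:
Candidate A: residuals K 20.2, L 10.4, M 55.9 → max 55.9 km
Candidate B: residuals K 0.0, L 0.0, M 0.0 → max 0.0 km
Candidate C: residuals K 127.0, L 137.0, M 63.9 → max 137.0 km
Candidate D: residuals K 44.1, L 32.4, M 70.5 → max 70.5 km
Only Candidate B has all residuals ≈ 0.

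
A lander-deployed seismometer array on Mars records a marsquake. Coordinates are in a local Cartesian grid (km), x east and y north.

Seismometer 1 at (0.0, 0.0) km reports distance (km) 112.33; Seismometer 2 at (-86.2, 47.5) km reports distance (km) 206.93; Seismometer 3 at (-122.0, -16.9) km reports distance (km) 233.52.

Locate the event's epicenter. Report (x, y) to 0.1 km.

x ≈ 111.5 km, y ≈ -13.6 km

Circle about each station: x² + y² = 112.33²; (x + 86.2)² + (y − 47.5)² = 206.93²; (x + 122.0)² + (y + 16.9)² = 233.52².
Subtracting the Seismometer 1 equation from the Seismometer 2 and Seismometer 3 equations removes the quadratic terms:
-172.4 x + 95.0 y = -20515.31
-244.0 x − 33.8 y = -26743.95
Solving the 2×2 system: x ≈ 111.5, y ≈ -13.6 km.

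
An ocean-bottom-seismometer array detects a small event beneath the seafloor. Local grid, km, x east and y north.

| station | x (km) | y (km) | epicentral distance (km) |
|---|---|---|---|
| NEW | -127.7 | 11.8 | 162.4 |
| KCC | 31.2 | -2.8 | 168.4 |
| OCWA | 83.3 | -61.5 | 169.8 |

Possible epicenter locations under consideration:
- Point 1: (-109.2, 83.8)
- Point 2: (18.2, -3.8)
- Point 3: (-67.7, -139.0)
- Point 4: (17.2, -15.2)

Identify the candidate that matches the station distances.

Point 3

For each candidate, compare |candidate − station| to the reported distance:
Point 1: residuals NEW 88.1, KCC 3.4, OCWA 71.4 → max 88.1 km
Point 2: residuals NEW 15.7, KCC 155.4, OCWA 82.8 → max 155.4 km
Point 3: residuals NEW 0.1, KCC 0.1, OCWA 0.1 → max 0.1 km
Point 4: residuals NEW 15.0, KCC 149.7, OCWA 89.1 → max 149.7 km
Only Point 3 has all residuals ≈ 0.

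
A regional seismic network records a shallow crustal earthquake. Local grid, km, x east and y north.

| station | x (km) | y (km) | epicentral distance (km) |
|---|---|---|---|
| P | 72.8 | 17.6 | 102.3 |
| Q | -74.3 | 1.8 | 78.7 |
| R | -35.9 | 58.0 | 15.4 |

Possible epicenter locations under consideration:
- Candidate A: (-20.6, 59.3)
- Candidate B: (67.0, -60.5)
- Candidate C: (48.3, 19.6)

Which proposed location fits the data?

For each candidate, compare |candidate − station| to the reported distance:
Candidate A: residuals P 0.0, Q 0.0, R 0.0 → max 0.0 km
Candidate B: residuals P 24.0, Q 75.7, R 141.5 → max 141.5 km
Candidate C: residuals P 77.7, Q 45.2, R 77.1 → max 77.7 km
Only Candidate A has all residuals ≈ 0.

Candidate A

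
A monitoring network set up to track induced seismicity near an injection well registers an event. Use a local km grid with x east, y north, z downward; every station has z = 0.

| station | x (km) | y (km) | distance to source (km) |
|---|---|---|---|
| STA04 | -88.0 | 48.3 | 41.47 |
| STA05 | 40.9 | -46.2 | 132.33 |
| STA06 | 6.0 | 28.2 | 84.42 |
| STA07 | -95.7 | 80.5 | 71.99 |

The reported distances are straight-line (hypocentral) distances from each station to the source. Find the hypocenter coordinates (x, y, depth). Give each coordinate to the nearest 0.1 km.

Each station gives a sphere (x−x_i)² + (y−y_i)² + z² = d_i² (stations at z=0).
Subtracting the STA04 sphere from STA05 and STA06: z² cancels, leaving linear equations in x and y:
257.8 x − 189.0 y = -22061.11
188.0 x − 40.2 y = -14652.63
Solving: x ≈ -74.796, y ≈ 14.703 km (keep extra digits for the depth step; rounded: -74.8, 14.7).
Then from the STA04 sphere: z² = 41.47² − (x + 88.0)² − (y − 48.3)² with x = -74.796, y = 14.703, so z ≈ 20.412 ≈ 20.4 km.
Check against STA07 (with the unrounded solution): distance 71.99 ≈ 71.99 km. ✓

x ≈ -74.8 km, y ≈ 14.7 km, depth ≈ 20.4 km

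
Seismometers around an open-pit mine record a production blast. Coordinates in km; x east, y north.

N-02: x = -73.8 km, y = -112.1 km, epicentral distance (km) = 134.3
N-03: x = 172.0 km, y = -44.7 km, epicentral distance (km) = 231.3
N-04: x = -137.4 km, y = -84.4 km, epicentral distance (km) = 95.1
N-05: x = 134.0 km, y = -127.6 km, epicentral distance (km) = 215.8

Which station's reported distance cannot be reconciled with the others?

Solve using three stations at a time. Using N-03, N-04, N-05 (subtract circle equations pairwise → linear system) gives (x, y) ≈ (-58.9, -30.8).
Distances from that point to each station vs reported:
  N-02: calculated 82.6 vs reported 134.3 → residual 51.7 km
  N-03: calculated 231.3 vs reported 231.3 → residual 0.0 km
  N-04: calculated 95.1 vs reported 95.1 → residual 0.0 km
  N-05: calculated 215.8 vs reported 215.8 → residual 0.0 km
N-03, N-04, N-05 are mutually consistent (residuals ≈ 0); N-02 is off by 51.7 km.

N-02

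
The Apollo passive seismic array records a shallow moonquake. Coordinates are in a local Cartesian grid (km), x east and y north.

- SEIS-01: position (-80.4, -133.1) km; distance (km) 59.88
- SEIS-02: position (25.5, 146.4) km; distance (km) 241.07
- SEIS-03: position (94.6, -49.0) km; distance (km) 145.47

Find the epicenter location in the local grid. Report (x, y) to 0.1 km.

-46.7 km east, -83.6 km north

Circle about each station: (x + 80.4)² + (y + 133.1)² = 59.88²; (x − 25.5)² + (y − 146.4)² = 241.07²; (x − 94.6)² + (y + 49.0)² = 145.47².
Subtracting the SEIS-01 equation from the SEIS-02 and SEIS-03 equations removes the quadratic terms:
211.8 x + 559.0 y = -56625.69
350.0 x + 168.2 y = -30405.52
Solving the 2×2 system: x ≈ -46.7, y ≈ -83.6 km.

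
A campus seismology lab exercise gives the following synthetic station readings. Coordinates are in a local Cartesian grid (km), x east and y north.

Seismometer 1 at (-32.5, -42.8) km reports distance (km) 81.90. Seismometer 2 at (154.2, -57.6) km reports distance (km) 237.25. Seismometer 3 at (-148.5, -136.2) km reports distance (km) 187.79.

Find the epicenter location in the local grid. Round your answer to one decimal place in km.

(-65.4, 32.2)

Circle about each station: (x + 32.5)² + (y + 42.8)² = 81.90²; (x − 154.2)² + (y + 57.6)² = 237.25²; (x + 148.5)² + (y + 136.2)² = 187.79².
Subtracting pairs of circle equations eliminates x²+y² and gives linear equations (the radical axes):
373.4 x − 29.6 y = -25372.64
-232.0 x − 186.8 y = 9157.13
Solving the 2×2 system: x ≈ -65.4, y ≈ 32.2 km.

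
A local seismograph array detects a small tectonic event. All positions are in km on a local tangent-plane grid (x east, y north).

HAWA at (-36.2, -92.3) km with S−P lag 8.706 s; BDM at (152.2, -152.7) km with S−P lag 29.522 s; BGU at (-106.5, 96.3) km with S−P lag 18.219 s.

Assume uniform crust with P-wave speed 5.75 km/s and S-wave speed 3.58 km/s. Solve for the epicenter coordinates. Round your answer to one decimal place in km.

Distance from S−P lag: d = Δt · v_P v_S / (v_P − v_S) = Δt · (5.75·3.58)/(5.75−3.58) ≈ 9.4862·Δt.
So d_HAWA = 82.59, d_BDM = 280.05, d_BGU = 172.83 km.
Circle about each station: (x + 36.2)² + (y + 92.3)² = 82.59²; (x − 152.2)² + (y + 152.7)² = 280.05²; (x + 106.5)² + (y − 96.3)² = 172.83².
Subtracting the HAWA equation from the BDM and BGU equations removes the quadratic terms:
376.8 x − 120.8 y = -34954.49
-140.6 x + 377.2 y = -12262.89
Solving the 2×2 system: x ≈ -117.2, y ≈ -76.2 km.
Check against HAWA (with the unrounded x, y): √((x + 36.2)²+(y + 92.3)²) = 82.58 ≈ 82.59 km. ✓

(-117.2, -76.2)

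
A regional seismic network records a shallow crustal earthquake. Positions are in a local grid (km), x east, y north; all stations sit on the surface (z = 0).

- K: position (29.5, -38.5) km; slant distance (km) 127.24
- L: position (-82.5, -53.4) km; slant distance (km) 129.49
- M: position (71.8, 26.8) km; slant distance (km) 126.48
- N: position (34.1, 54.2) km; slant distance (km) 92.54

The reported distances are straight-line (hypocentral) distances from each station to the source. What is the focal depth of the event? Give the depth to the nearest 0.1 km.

Each station gives a sphere (x−x_i)² + (y−y_i)² + z² = d_i² (stations at z=0).
Subtracting the K sphere from L and M: z² cancels, leaving linear equations in x and y:
-224.0 x − 29.8 y = 6727.67
84.6 x + 130.6 y = 3713.81
Solving: x ≈ -37.006, y ≈ 52.409 km (keep extra digits for the depth step; rounded: -37.0, 52.4).
Then from the K sphere: z² = 127.24² − (x − 29.5)² − (y + 38.5)² with x = -37.006, y = 52.409, so z ≈ 59.182 ≈ 59.2 km.
Check against N (with the unrounded solution): distance 92.53 ≈ 92.54 km. ✓

depth ≈ 59.2 km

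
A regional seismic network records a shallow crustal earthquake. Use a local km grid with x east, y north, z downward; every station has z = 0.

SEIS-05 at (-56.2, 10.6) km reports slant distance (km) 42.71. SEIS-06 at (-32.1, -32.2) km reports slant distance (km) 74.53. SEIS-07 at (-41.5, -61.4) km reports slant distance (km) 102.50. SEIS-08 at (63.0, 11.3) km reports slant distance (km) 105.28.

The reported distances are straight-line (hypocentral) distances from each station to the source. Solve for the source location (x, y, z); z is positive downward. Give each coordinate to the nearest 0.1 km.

x ≈ -35.6 km, y ≈ 37.6 km, depth ≈ 25.9 km

Each station gives a sphere (x−x_i)² + (y−y_i)² + z² = d_i² (stations at z=0).
Subtracting the SEIS-05 sphere from SEIS-06 and SEIS-07: z² cancels, leaving linear equations in x and y:
48.2 x − 85.6 y = -4934.13
29.4 x − 144.0 y = -6460.70
Solving: x ≈ -35.595, y ≈ 37.599 km (keep extra digits for the depth step; rounded: -35.6, 37.6).
Then from the SEIS-05 sphere: z² = 42.71² − (x + 56.2)² − (y − 10.6)² with x = -35.595, y = 37.599, so z ≈ 25.897 ≈ 25.9 km.
Check against SEIS-08 (with the unrounded solution): distance 105.28 ≈ 105.28 km. ✓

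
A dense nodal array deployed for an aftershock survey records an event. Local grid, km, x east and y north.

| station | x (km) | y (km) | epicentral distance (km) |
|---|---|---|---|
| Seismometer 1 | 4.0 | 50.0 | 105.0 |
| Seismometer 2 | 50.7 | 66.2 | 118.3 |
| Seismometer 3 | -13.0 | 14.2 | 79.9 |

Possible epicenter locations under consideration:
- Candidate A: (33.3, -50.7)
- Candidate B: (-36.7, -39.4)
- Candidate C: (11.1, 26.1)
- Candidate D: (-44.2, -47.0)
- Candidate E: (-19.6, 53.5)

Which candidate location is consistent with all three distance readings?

Candidate A

For each candidate, compare |candidate − station| to the reported distance:
Candidate A: residuals Seismometer 1 0.1, Seismometer 2 0.1, Seismometer 3 0.2 → max 0.2 km
Candidate B: residuals Seismometer 1 6.8, Seismometer 2 18.8, Seismometer 3 21.3 → max 21.3 km
Candidate C: residuals Seismometer 1 80.1, Seismometer 2 61.9, Seismometer 3 53.0 → max 80.1 km
Candidate D: residuals Seismometer 1 3.3, Seismometer 2 29.4, Seismometer 3 11.2 → max 29.4 km
Candidate E: residuals Seismometer 1 81.1, Seismometer 2 46.9, Seismometer 3 40.0 → max 81.1 km
Only Candidate A has all residuals ≈ 0.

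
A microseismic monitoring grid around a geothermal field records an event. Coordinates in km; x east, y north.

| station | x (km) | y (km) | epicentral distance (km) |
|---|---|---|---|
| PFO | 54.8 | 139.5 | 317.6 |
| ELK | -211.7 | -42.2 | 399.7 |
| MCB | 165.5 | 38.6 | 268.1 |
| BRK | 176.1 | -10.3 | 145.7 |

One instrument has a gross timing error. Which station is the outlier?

MCB

Solve using three stations at a time. Using PFO, ELK, BRK (subtract circle equations pairwise → linear system) gives (x, y) ≈ (171.5, -155.9).
Distances from that point to each station vs reported:
  PFO: calculated 317.6 vs reported 317.6 → residual 0.0 km
  ELK: calculated 399.7 vs reported 399.7 → residual 0.0 km
  MCB: calculated 194.6 vs reported 268.1 → residual 73.5 km
  BRK: calculated 145.6 vs reported 145.7 → residual 0.1 km
PFO, ELK, BRK are mutually consistent (residuals ≈ 0); MCB is off by 73.5 km.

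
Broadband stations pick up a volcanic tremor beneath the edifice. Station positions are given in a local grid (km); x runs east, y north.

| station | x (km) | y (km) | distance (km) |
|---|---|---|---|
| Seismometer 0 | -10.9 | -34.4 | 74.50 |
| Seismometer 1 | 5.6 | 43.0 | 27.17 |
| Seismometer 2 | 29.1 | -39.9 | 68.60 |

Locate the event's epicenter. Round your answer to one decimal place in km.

Circle about each station: (x + 10.9)² + (y + 34.4)² = 74.50²; (x − 5.6)² + (y − 43.0)² = 27.17²; (x − 29.1)² + (y + 39.9)² = 68.60².
Subtracting the Seismometer 0 equation from the Seismometer 1 and Seismometer 2 equations removes the quadratic terms:
33.0 x + 154.8 y = 5390.23
80.0 x − 11.0 y = 1980.94
Solving the 2×2 system: x ≈ 28.7, y ≈ 28.7 km.

x ≈ 28.7 km, y ≈ 28.7 km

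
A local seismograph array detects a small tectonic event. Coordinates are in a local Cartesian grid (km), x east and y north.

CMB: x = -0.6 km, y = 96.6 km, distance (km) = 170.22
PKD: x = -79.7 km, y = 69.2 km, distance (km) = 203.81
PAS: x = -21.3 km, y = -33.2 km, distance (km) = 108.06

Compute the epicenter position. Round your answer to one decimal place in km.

Circle about each station: (x + 0.6)² + (y − 96.6)² = 170.22²; (x + 79.7)² + (y − 69.2)² = 203.81²; (x + 21.3)² + (y + 33.2)² = 108.06².
Subtracting pairs of circle equations eliminates x²+y² and gives linear equations (the radical axes):
-158.2 x − 54.8 y = -10754.86
-41.4 x − 259.6 y = 9521.89
Solving the 2×2 system: x ≈ 85.4, y ≈ -50.3 km.
Check against CMB (with the unrounded x, y): √((x + 0.6)²+(y − 96.6)²) = 170.22 ≈ 170.22 km. ✓

(85.4, -50.3)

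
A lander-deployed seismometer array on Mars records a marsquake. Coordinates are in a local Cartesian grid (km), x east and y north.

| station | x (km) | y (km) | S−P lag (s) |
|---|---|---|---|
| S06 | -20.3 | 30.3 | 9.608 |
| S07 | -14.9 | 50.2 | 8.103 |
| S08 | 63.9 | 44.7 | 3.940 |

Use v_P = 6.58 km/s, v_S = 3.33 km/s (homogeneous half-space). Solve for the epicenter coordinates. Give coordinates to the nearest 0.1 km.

Distance from S−P lag: d = Δt · v_P v_S / (v_P − v_S) = Δt · (6.58·3.33)/(6.58−3.33) ≈ 6.7420·Δt.
So d_S06 = 64.78, d_S07 = 54.63, d_S08 = 26.56 km.
Circle about each station: (x + 20.3)² + (y − 30.3)² = 64.78²; (x + 14.9)² + (y − 50.2)² = 54.63²; (x − 63.9)² + (y − 44.7)² = 26.56².
Subtracting pairs of circle equations eliminates x²+y² and gives linear equations (the radical axes):
10.8 x + 39.8 y = 2623.88
168.4 x + 28.8 y = 8242.13
Solving the 2×2 system: x ≈ 39.5, y ≈ 55.2 km.

39.5 km east, 55.2 km north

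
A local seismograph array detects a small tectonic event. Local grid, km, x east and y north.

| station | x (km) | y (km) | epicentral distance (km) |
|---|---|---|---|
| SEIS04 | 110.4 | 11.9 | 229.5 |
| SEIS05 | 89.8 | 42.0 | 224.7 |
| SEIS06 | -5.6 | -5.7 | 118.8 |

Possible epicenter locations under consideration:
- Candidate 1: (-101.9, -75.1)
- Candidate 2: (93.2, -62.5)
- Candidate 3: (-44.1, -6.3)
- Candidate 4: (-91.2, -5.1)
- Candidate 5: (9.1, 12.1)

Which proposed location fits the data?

Candidate 1

For each candidate, compare |candidate − station| to the reported distance:
Candidate 1: residuals SEIS04 0.1, SEIS05 0.1, SEIS06 0.1 → max 0.1 km
Candidate 2: residuals SEIS04 153.1, SEIS05 120.1, SEIS06 4.8 → max 153.1 km
Candidate 3: residuals SEIS04 73.9, SEIS05 82.4, SEIS06 80.3 → max 82.4 km
Candidate 4: residuals SEIS04 27.2, SEIS05 37.7, SEIS06 33.2 → max 37.7 km
Candidate 5: residuals SEIS04 128.2, SEIS05 138.6, SEIS06 95.7 → max 138.6 km
Only Candidate 1 has all residuals ≈ 0.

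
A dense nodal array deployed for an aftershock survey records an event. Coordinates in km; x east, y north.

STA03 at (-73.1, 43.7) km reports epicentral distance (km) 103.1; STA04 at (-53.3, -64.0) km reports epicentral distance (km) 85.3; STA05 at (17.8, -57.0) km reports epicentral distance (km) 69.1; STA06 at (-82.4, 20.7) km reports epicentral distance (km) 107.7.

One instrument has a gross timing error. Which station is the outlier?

STA04

Solve using three stations at a time. Using STA03, STA05, STA06 (subtract circle equations pairwise → linear system) gives (x, y) ≈ (24.9, 11.8).
Distances from that point to each station vs reported:
  STA03: calculated 103.1 vs reported 103.1 → residual 0.0 km
  STA04: calculated 108.9 vs reported 85.3 → residual 23.6 km
  STA05: calculated 69.1 vs reported 69.1 → residual 0.0 km
  STA06: calculated 107.7 vs reported 107.7 → residual 0.0 km
STA03, STA05, STA06 are mutually consistent (residuals ≈ 0); STA04 is off by 23.6 km.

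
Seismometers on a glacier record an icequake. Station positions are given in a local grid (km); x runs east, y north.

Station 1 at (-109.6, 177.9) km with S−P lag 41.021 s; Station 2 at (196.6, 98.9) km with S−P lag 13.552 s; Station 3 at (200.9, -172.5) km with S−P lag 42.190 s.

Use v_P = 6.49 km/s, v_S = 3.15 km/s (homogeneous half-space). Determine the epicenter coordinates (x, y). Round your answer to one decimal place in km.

118.1 km east, 72.1 km north

Distance from S−P lag: d = Δt · v_P v_S / (v_P − v_S) = Δt · (6.49·3.15)/(6.49−3.15) ≈ 6.1208·Δt.
So d_Station 1 = 251.08, d_Station 2 = 82.95, d_Station 3 = 258.24 km.
Circle about each station: (x + 109.6)² + (y − 177.9)² = 251.08²; (x − 196.6)² + (y − 98.9)² = 82.95²; (x − 200.9)² + (y + 172.5)² = 258.24².
Subtracting pairs of circle equations eliminates x²+y² and gives linear equations (the radical axes):
612.4 x − 158.0 y = 60932.66
621.0 x − 700.8 y = 22809.76
Solving the 2×2 system: x ≈ 118.1, y ≈ 72.1 km.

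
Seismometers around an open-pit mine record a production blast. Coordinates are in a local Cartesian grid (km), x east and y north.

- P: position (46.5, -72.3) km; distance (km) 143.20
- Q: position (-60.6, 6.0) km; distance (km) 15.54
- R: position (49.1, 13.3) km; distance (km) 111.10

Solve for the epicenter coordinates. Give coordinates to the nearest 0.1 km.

(-61.7, 21.5)

Circle about each station: (x − 46.5)² + (y + 72.3)² = 143.20²; (x + 60.6)² + (y − 6.0)² = 15.54²; (x − 49.1)² + (y − 13.3)² = 111.10².
Subtracting pairs of circle equations eliminates x²+y² and gives linear equations (the radical axes):
-214.2 x + 156.6 y = 16583.57
5.2 x + 171.2 y = 3361.19
Solving the 2×2 system: x ≈ -61.7, y ≈ 21.5 km.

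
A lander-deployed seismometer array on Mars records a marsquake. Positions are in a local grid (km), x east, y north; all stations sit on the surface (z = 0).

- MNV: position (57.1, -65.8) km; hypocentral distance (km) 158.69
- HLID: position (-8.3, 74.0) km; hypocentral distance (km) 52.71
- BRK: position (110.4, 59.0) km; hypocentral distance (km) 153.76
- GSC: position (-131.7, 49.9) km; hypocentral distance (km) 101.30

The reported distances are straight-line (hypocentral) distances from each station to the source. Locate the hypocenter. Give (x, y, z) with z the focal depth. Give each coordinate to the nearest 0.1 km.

Each station gives a sphere (x−x_i)² + (y−y_i)² + z² = d_i² (stations at z=0).
Subtracting the MNV sphere from HLID and BRK: z² cancels, leaving linear equations in x and y:
-130.8 x + 279.6 y = 20359.01
106.6 x + 249.6 y = 9619.49
Solving: x ≈ -38.301, y ≈ 54.897 km (keep extra digits for the depth step; rounded: -38.3, 54.9).
Then from the MNV sphere: z² = 158.69² − (x − 57.1)² − (y + 65.8)² with x = -38.301, y = 54.897, so z ≈ 38.902 ≈ 38.9 km.

x ≈ -38.3 km, y ≈ 54.9 km, depth ≈ 38.9 km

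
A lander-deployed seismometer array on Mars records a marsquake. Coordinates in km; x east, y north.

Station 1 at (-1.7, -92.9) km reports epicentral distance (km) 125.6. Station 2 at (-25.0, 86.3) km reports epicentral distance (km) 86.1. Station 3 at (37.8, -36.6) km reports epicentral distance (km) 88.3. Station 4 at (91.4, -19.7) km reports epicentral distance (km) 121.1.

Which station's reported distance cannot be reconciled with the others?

Solve using three stations at a time. Using Station 1, Station 3, Station 4 (subtract circle equations pairwise → linear system) gives (x, y) ≈ (-18.3, 31.6).
Distances from that point to each station vs reported:
  Station 1: calculated 125.6 vs reported 125.6 → residual 0.0 km
  Station 2: calculated 55.1 vs reported 86.1 → residual 31.0 km
  Station 3: calculated 88.3 vs reported 88.3 → residual 0.0 km
  Station 4: calculated 121.1 vs reported 121.1 → residual 0.0 km
Station 1, Station 3, Station 4 are mutually consistent (residuals ≈ 0); Station 2 is off by 31.0 km.

Station 2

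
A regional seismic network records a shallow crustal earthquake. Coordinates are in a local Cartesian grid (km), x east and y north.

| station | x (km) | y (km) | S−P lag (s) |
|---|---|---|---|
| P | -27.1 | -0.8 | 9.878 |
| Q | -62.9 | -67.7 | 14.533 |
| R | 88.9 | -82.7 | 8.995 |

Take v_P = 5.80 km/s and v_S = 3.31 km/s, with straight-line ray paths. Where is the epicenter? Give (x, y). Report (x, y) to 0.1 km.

42.9 km east, -30.8 km north

Distance from S−P lag: d = Δt · v_P v_S / (v_P − v_S) = Δt · (5.80·3.31)/(5.80−3.31) ≈ 7.7100·Δt.
So d_P = 76.16, d_Q = 112.05, d_R = 69.35 km.
Circle about each station: (x + 27.1)² + (y + 0.8)² = 76.16²; (x + 62.9)² + (y + 67.7)² = 112.05²; (x − 88.9)² + (y + 82.7)² = 69.35².
Subtracting the P equation from the Q and R equations removes the quadratic terms:
-71.6 x − 133.8 y = 1049.79
232.0 x − 163.8 y = 14998.37
Solving the 2×2 system: x ≈ 42.9, y ≈ -30.8 km.
Check against P (with the unrounded x, y): √((x + 27.1)²+(y + 0.8)²) = 76.16 ≈ 76.16 km. ✓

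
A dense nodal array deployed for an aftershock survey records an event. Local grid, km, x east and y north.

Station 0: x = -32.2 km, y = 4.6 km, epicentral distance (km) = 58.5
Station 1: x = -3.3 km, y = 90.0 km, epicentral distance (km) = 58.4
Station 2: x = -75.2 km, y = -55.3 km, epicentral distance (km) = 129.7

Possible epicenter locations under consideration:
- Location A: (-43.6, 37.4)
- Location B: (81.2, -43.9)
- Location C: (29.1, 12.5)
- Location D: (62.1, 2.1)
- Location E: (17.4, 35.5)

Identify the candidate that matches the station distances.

For each candidate, compare |candidate − station| to the reported distance:
Location A: residuals Station 0 23.8, Station 1 7.9, Station 2 31.8 → max 31.8 km
Location B: residuals Station 0 64.8, Station 1 99.9, Station 2 27.1 → max 99.9 km
Location C: residuals Station 0 3.3, Station 1 25.6, Station 2 5.3 → max 25.6 km
Location D: residuals Station 0 35.8, Station 1 51.2, Station 2 19.1 → max 51.2 km
Location E: residuals Station 0 0.1, Station 1 0.1, Station 2 0.0 → max 0.1 km
Only Location E has all residuals ≈ 0.

Location E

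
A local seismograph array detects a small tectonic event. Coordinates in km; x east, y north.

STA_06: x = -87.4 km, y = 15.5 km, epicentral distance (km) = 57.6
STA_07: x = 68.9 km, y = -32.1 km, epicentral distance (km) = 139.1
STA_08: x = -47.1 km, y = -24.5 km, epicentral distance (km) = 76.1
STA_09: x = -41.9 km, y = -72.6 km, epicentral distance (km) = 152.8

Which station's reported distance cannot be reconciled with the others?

STA_09

Solve using three stations at a time. Using STA_06, STA_07, STA_08 (subtract circle equations pairwise → linear system) gives (x, y) ≈ (-42.3, 51.5).
Distances from that point to each station vs reported:
  STA_06: calculated 57.7 vs reported 57.6 → residual 0.1 km
  STA_07: calculated 139.2 vs reported 139.1 → residual 0.1 km
  STA_08: calculated 76.2 vs reported 76.1 → residual 0.1 km
  STA_09: calculated 124.1 vs reported 152.8 → residual 28.7 km
STA_06, STA_07, STA_08 are mutually consistent (residuals ≈ 0); STA_09 is off by 28.7 km.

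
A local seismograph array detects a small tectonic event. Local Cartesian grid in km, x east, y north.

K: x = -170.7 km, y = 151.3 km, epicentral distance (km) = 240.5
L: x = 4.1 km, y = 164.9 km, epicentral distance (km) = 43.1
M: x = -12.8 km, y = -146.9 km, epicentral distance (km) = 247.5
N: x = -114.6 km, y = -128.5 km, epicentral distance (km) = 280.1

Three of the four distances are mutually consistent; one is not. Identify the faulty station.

Solve using three stations at a time. Using K, M, N (subtract circle equations pairwise → linear system) gives (x, y) ≈ (61.8, 89.2).
Distances from that point to each station vs reported:
  K: calculated 240.6 vs reported 240.5 → residual 0.1 km
  L: calculated 95.2 vs reported 43.1 → residual 52.1 km
  M: calculated 247.6 vs reported 247.5 → residual 0.1 km
  N: calculated 280.2 vs reported 280.1 → residual 0.1 km
K, M, N are mutually consistent (residuals ≈ 0); L is off by 52.1 km.

L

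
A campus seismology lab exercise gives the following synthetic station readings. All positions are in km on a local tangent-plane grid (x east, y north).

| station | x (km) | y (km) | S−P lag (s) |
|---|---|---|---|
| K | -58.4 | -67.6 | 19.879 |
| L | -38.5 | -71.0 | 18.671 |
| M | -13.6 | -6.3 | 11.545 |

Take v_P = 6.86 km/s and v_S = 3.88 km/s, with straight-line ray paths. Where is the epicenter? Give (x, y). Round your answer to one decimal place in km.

(66.7, 58.4)

Distance from S−P lag: d = Δt · v_P v_S / (v_P − v_S) = Δt · (6.86·3.88)/(6.86−3.88) ≈ 8.9318·Δt.
So d_K = 177.56, d_L = 166.77, d_M = 103.12 km.
Circle about each station: (x + 58.4)² + (y + 67.6)² = 177.56²; (x + 38.5)² + (y + 71.0)² = 166.77²; (x + 13.6)² + (y + 6.3)² = 103.12².
Subtracting pairs of circle equations eliminates x²+y² and gives linear equations (the radical axes):
39.8 x − 6.8 y = 2258.25
89.6 x + 122.6 y = 13138.15
Solving the 2×2 system: x ≈ 66.7, y ≈ 58.4 km.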